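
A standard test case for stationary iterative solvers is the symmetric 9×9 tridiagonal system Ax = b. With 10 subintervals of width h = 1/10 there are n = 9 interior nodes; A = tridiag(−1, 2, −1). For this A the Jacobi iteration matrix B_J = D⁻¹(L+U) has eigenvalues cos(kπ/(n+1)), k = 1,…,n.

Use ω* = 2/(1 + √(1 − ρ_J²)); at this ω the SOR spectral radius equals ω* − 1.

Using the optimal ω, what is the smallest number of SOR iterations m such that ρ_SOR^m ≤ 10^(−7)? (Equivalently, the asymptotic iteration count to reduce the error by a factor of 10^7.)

m = 26

n=9: λ(B_J) = 1 − λ(A)/2 = cos(kπ/10); k=1 gives ρ_J = 0.9510565.
√(1−ρ_J²) simplifies to sin(π/10) = 0.3090170.
ω* = 2/(1+0.3090170) = 1.5278640
and ρ(B_{ω*}) = 1.5278640 − 1 = 0.5278640.
(0.5278640)^m ≤ 10^{−7}  ⇒  m·ln(0.5278640) ≤ −7·ln10  ⇒  m ≥ 25.227  ⇒  m = 26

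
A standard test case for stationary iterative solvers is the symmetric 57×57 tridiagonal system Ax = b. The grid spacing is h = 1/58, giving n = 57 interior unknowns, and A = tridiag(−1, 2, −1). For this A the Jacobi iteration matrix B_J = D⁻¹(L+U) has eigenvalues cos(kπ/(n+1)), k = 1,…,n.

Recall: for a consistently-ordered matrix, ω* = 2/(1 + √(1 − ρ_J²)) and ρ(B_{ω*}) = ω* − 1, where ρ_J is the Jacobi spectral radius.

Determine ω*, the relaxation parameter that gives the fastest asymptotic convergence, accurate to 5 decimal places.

ω* = 1.89728

With n=57, ρ(Jacobi) = cos(π/58) = 0.99853.
√(1−ρ_J²) simplifies to sin(π/58) = 0.054139.
Then 2/(1+√(1−ρ_J²)) = 2/(1+0.054139); ω* = 2/1.054139 = 1.89728.
ρ_SOR = ω* − 1 = 1.89728 − 1 = 0.89728.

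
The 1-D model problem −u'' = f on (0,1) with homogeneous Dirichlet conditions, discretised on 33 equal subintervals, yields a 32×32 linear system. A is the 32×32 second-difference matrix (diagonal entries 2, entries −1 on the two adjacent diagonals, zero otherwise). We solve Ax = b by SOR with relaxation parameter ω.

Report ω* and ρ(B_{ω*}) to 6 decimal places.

ω* = 1.826391, ρ_SOR = 0.826391

½·tridiag(1,0,1) at n=32: λ_k = cos(kπ/33); max |λ| at k=1 ⇒ ρ_J = cos(π/33) ≈ 0.995472.
1 − cos²(π/33) = sin²(π/33) ⇒ √(1−ρ_J²) = sin(π/33) = 0.0950560.
[ω*] 2 ÷ (1 + 0.0950560) = 2 ÷ 1.0950560 = 1.826391.
At ω = 1.826391 every |λ(B_ω)| = ω−1, so ρ_SOR = 0.826391.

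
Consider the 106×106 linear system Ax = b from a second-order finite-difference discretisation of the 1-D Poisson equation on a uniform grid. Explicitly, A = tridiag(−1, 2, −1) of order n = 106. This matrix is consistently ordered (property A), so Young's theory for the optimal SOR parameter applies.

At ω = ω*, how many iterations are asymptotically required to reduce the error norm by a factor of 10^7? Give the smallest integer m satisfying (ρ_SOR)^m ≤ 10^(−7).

ρ_J = max_k |cos(kπ/107)| = cos(π/107) = 0.9995690
√(1 − cos²(π/107)) = sin(π/107) ≈ 0.0293565.
[ω*] 2 ÷ (1 + 0.0293565) = 2 ÷ 1.0293565 = 1.9429615.
[ρ_SOR] ω* − 1 = 0.9429615.
For 7 digits: m = 7·ln10 / (−ln 0.9429615) = 16.1181/0.0587298 = 274.445; round up → m = 275.

m = 275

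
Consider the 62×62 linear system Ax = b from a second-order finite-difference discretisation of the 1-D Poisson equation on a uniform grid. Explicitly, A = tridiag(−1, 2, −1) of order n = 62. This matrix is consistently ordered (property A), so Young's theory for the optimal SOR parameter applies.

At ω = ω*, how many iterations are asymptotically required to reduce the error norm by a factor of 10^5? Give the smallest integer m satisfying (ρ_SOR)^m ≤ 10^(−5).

m = 116

ρ_J = max_k |cos(kπ/63)| = cos(π/63) = 0.9987569
√(1−ρ_J²) = |sin(π/63)| = 0.0498459
ω* = 2/(1 + 0.0498459) = 2/1.0498459 = 1.9050415.
[ρ_SOR] ω* − 1 = 0.9050415.
Need (0.9050415)^m ≤ 10^(−5): m ≥ 5·ln10/|ln 0.9050415| = 11.5129/0.0997745 = 115.389 ⇒ m = 116.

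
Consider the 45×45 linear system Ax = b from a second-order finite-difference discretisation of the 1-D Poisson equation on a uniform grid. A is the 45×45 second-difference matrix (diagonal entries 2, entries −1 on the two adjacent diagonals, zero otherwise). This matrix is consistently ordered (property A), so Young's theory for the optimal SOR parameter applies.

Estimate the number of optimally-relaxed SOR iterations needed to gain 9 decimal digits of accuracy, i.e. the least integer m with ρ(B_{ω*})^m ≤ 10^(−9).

m = 152

[ρ_J] n=45: ρ(B_J) = cos(π/(n+1)) = cos(π/46) = 0.9976688.
√(1 − cos²(π/46)) = sin(π/46) ≈ 0.0682424.
ω* = 2/(1+0.0682424) = 1.8722342
Hence ρ(B_{ω*}) = 1.8722342 − 1 = 0.8722342.
ρ_SOR^m ≤ 10^(−9) ⇔ m ≥ 9·ln10/(−ln 0.8722342) = 20.7233/0.136697 = 151.600; m = ⌈151.600⌉ = 152.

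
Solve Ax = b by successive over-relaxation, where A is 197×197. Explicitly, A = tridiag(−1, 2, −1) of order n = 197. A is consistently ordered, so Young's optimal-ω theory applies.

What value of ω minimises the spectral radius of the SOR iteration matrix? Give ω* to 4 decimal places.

With n=197, ρ(Jacobi) = cos(π/198) = 0.9999.
√(1 − cos²(π/198)) = sin(π/198) ≈ 0.01587.
[ω*] 2 ÷ (1 + 0.01587) = 2 ÷ 1.01587 = 1.9688.
Hence ρ(B_{ω*}) = 1.9688 − 1 = 0.9688.

ω* = 1.9688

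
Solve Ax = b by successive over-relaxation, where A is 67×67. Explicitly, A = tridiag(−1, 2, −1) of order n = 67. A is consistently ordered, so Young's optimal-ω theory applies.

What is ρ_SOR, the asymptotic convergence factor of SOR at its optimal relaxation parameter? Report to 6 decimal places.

ρ_SOR = 0.911711

ρ_J = max_k |cos(kπ/68)| = cos(π/68) = 0.998933
1 − cos²(π/68) = sin²(π/68) ⇒ √(1−ρ_J²) = sin(π/68) = 0.0461835.
So ω* = 2/1.0461835 = 1.911711 (Young).
and ρ(B_{ω*}) = 1.911711 − 1 = 0.911711.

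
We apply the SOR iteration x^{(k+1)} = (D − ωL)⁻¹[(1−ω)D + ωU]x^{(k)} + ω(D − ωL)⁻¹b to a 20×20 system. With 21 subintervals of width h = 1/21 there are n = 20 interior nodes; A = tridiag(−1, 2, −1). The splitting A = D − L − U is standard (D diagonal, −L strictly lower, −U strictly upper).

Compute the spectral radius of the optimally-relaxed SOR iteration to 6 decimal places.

½·tridiag(1,0,1) at n=20: λ_k = cos(kπ/21); max |λ| at k=1 ⇒ ρ_J = cos(π/21) ≈ 0.988831.
root = sin(π/21) = 0.1490423  (since 1−cos² = sin²).
So ω* = 2/1.1490423 = 1.740580 (Young).
[ρ_SOR] ω* − 1 = 0.740580.

ρ_SOR = 0.740580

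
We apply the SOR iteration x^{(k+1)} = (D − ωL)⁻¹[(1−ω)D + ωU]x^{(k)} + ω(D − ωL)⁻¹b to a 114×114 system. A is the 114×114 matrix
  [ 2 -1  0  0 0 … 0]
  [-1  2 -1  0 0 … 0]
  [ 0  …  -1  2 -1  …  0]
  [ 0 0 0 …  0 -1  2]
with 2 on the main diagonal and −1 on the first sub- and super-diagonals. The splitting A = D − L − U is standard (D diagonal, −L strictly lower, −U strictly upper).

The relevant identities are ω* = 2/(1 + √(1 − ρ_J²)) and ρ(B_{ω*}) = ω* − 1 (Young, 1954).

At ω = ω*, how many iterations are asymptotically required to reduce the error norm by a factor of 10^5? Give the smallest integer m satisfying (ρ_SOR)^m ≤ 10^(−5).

[ρ_J] n=114: ρ(B_J) = cos(π/(n+1)) = cos(π/115) = 0.9996269.
root = sin(π/115) = 0.0273148  (since 1−cos² = sin²).
ω* = 2/(1+0.0273148) = 1.9468229
and ρ(B_{ω*}) = 1.9468229 − 1 = 0.9468229.
m ≥ 5·ln10 / (−ln 0.9468229) = 210.692; smallest integer m = 211.

m = 211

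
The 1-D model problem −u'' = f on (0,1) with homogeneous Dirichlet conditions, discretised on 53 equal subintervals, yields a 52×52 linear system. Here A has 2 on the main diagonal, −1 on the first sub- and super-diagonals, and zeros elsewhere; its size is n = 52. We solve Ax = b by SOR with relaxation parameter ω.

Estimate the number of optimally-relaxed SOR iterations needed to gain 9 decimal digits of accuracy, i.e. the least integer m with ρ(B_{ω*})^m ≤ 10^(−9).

ρ_J = max_k |cos(kπ/53)| = cos(π/53) = 0.9982437
√(1−ρ_J²) simplifies to sin(π/53) = 0.0592406.
ω* = 2 / (1 + 0.0592406) = 2 / 1.0592406 ≈ 1.8881451.
[ρ_SOR] ω* − 1 = 0.8881451.
9·ln10 = 20.7233; −ln(0.8881451) = 0.11862; m = ⌈20.7233/0.11862⌉ = ⌈174.703⌉ = 175.

m = 175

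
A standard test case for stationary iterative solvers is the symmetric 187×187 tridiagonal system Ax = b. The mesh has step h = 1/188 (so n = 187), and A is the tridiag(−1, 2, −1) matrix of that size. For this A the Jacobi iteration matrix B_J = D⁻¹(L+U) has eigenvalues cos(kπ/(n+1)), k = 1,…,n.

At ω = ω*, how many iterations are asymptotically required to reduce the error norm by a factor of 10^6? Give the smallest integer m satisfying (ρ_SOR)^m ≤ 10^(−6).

m = 414

spectrum of D⁻¹(L+U) = {cos(kπ/188) : 1≤k≤187}; ρ_J = cos(π/188) = 0.9998604.
root = sin(π/188) = 0.0167098  (since 1−cos² = sin²).
ω* = 2 / (1 + 0.0167098) = 2 / 1.0167098 ≈ 1.9671297.
At ω = 1.9671297 every |λ(B_ω)| = ω−1, so ρ_SOR = 0.9671297.
(0.9671297)^m ≤ 10^{−6}  ⇒  m·ln(0.9671297) ≤ −6·ln10  ⇒  m ≥ 413.357  ⇒  m = 414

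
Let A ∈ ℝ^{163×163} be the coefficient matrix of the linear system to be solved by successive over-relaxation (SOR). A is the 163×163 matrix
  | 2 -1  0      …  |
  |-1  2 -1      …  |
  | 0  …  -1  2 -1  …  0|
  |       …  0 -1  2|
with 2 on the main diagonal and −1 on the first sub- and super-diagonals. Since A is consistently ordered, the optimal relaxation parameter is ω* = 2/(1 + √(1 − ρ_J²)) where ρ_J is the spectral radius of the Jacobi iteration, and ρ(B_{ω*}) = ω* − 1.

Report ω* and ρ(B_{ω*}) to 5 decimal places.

ω* = 1.96241, ρ_SOR = 0.96241

[ρ_J] n=163: ρ(B_J) = cos(π/(n+1)) = cos(π/164) = 0.99982.
√(1 − cos²(π/164)) = sin(π/164) ≈ 0.019155.
ω* = 2 / (1 + 0.019155) = 2 / 1.019155 ≈ 1.96241.
ρ(B_{ω*}) = ω*−1 = 0.96241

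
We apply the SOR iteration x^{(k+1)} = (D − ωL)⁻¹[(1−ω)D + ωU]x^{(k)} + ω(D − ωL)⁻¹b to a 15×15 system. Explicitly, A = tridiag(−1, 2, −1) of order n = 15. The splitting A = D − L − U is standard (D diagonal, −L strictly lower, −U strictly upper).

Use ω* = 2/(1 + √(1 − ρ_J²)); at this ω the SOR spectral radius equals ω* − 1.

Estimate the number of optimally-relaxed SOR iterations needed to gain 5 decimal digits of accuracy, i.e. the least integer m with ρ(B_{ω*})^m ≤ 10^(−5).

m = 30

spectrum of D⁻¹(L+U) = {cos(kπ/16) : 1≤k≤15}; ρ_J = cos(π/16) = 0.9807853.
√(1 − cos²(π/16)) = sin(π/16) ≈ 0.1950903.
ω* = 2/(1 + 0.1950903) = 2/1.1950903 = 1.6735137.
Hence ρ(B_{ω*}) = 1.6735137 − 1 = 0.6735137.
ρ_SOR^m ≤ 10^(−5) ⇔ m ≥ 5·ln10/(−ln 0.6735137) = 11.5129/0.395247 = 29.128; m = ⌈29.128⌉ = 30.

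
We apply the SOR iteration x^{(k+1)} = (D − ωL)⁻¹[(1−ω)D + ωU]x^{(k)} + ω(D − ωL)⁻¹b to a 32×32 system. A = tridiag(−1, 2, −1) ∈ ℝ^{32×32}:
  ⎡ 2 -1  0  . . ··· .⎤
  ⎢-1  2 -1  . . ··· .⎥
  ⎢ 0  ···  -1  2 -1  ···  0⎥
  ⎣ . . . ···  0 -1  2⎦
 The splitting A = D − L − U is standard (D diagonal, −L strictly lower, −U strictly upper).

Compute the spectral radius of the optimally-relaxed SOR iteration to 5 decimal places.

ρ_SOR = 0.82639

½·tridiag(1,0,1) at n=32: λ_k = cos(kπ/33); max |λ| at k=1 ⇒ ρ_J = cos(π/33) ≈ 0.99547.
√(1−ρ_J²) simplifies to sin(π/33) = 0.095056.
Young: ω* = 2/(1+√(1−ρ_J²)) = 2/(1+0.095056) = 2/1.095056 = 1.82639.
At ω = 1.82639 every |λ(B_ω)| = ω−1, so ρ_SOR = 0.82639.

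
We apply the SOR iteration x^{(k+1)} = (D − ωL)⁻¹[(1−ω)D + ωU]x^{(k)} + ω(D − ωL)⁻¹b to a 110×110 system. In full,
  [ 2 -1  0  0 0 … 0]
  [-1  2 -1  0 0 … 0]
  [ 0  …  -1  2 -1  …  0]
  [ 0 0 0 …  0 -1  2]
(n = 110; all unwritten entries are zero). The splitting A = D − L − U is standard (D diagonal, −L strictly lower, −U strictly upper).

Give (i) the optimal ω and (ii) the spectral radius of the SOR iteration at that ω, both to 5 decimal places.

ω* = 1.94496, ρ_SOR = 0.94496

ρ_J = max_k |cos(kπ/111)| = cos(π/111) = 0.99960
√(1−ρ_J²) simplifies to sin(π/111) = 0.028299.
[ω*] 2 ÷ (1 + 0.028299) = 2 ÷ 1.028299 = 1.94496.
[ρ_SOR] ω* − 1 = 0.94496.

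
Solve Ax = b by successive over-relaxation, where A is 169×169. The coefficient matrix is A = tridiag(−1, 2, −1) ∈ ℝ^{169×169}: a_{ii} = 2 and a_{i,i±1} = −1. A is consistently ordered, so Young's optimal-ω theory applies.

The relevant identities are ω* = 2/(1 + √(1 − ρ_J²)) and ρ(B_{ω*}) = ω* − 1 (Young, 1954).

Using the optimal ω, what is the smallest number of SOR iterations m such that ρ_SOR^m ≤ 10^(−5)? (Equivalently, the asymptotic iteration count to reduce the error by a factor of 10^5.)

m = 312

B_J for the 169×169 system has eigenvalues cos(kπ/170); ρ_J = cos(π/170) = 0.9998293.
root = sin(π/170) = 0.0184789  (since 1−cos² = sin²).
ω* = 2/(1 + 0.0184789) = 2/1.0184789 = 1.9637127.
At ω = 1.9637127 every |λ(B_ω)| = ω−1, so ρ_SOR = 0.9637127.
Need (0.9637127)^m ≤ 10^(−5): m ≥ 5·ln10/|ln 0.9637127| = 11.5129/0.0369621 = 311.479 ⇒ m = 312.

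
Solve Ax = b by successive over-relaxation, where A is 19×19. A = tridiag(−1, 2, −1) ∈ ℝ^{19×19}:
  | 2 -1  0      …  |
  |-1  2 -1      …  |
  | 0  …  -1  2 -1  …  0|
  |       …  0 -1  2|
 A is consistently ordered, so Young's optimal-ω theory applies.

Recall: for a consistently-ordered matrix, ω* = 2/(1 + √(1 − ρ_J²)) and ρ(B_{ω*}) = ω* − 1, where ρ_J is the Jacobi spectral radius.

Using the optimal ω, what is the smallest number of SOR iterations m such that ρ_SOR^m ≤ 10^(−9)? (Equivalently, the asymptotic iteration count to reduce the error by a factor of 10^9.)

½·tridiag(1,0,1) at n=19: λ_k = cos(kπ/20); max |λ| at k=1 ⇒ ρ_J = cos(π/20) ≈ 0.9876883.
√(1 − cos²(π/20)) = sin(π/20) ≈ 0.1564345.
ω* = 2/(1 + 0.1564345) = 2/1.1564345 = 1.7294538.
ρ(B_{ω*}) = ω*−1 = 0.7294538
For 9 digits: m = 9·ln10 / (−ln 0.7294538) = 20.7233/0.315459 = 65.693; round up → m = 66.

m = 66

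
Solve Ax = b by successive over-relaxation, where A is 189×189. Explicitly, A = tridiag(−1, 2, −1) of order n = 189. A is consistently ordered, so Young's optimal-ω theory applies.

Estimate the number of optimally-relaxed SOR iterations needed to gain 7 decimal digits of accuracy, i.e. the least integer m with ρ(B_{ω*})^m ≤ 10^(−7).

½·tridiag(1,0,1) at n=189: λ_k = cos(kπ/190); max |λ| at k=1 ⇒ ρ_J = cos(π/190) ≈ 0.9998633.
√(1 − cos²(π/190)) = sin(π/190) ≈ 0.0165339.
Young: ω* = 2/(1+√(1−ρ_J²)) = 2/(1+0.0165339) = 2/1.0165339 = 1.9674700.
ρ_SOR = ω* − 1 ≈ 0.9674700.
(0.9674700)^m ≤ 10^{−7}  ⇒  m·ln(0.9674700) ≤ −7·ln10  ⇒  m ≥ 487.380  ⇒  m = 488

m = 488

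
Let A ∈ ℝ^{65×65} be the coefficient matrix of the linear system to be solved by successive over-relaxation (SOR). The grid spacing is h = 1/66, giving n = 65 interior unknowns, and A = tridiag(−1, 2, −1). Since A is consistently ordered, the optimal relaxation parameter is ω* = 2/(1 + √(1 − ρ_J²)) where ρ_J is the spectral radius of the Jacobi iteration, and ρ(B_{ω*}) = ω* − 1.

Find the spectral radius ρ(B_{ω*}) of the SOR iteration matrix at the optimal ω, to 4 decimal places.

n=65: λ(B_J) = 1 − λ(A)/2 = cos(kπ/66); k=1 gives ρ_J = 0.9989.
√(1 − cos²(π/66)) = sin(π/66) ≈ 0.04758.
ω* = 2/(1+0.04758) = 1.9092
and ρ(B_{ω*}) = 1.9092 − 1 = 0.9092.

ρ_SOR = 0.9092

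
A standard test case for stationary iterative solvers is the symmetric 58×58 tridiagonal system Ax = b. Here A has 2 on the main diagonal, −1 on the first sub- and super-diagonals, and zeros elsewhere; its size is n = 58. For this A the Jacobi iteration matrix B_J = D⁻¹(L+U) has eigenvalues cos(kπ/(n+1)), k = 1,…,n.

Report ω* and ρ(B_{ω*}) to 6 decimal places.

With n=58, ρ(Jacobi) = cos(π/59) = 0.998583.
root = sin(π/59) = 0.0532222  (since 1−cos² = sin²).
Then 2/(1+√(1−ρ_J²)) = 2/(1+0.0532222); ω* = 2/1.0532222 = 1.898935.
ρ(B_{ω*}) = ω*−1 = 0.898935

ω* = 1.898935, ρ_SOR = 0.898935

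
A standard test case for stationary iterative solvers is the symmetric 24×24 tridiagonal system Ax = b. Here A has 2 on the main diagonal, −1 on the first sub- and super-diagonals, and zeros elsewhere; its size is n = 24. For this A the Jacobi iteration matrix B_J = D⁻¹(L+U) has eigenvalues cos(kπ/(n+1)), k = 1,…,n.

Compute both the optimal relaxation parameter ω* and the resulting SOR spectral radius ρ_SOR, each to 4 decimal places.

ρ_J = max_k |cos(kπ/25)| = cos(π/25) = 0.9921
√(1−ρ_J²) simplifies to sin(π/25) = 0.12533.
So ω* = 2/1.12533 = 1.7773 (Young).
At ω = 1.7773 every |λ(B_ω)| = ω−1, so ρ_SOR = 0.7773.

ω* = 1.7773, ρ_SOR = 0.7773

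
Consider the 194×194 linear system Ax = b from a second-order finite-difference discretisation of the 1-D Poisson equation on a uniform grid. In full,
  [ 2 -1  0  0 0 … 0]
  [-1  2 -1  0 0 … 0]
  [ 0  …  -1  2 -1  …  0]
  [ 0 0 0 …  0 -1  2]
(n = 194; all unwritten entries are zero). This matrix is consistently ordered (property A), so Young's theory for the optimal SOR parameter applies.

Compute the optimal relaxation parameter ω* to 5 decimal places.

ω* = 1.96829

[ρ_J] n=194: ρ(B_J) = cos(π/(n+1)) = cos(π/195) = 0.99987.
1 − cos²(π/195) = sin²(π/195) ⇒ √(1−ρ_J²) = sin(π/195) = 0.016110.
Young: ω* = 2/(1+√(1−ρ_J²)) = 2/(1+0.016110) = 2/1.016110 = 1.96829.
ρ_SOR = ω* − 1 ≈ 0.96829.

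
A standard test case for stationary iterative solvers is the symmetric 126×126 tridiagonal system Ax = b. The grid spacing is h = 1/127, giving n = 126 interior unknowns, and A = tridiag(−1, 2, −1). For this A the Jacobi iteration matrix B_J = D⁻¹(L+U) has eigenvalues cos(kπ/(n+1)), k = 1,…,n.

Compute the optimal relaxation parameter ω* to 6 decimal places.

spectrum of D⁻¹(L+U) = {cos(kπ/127) : 1≤k≤126}; ρ_J = cos(π/127) = 0.999694.
1 − cos²(π/127) = sin²(π/127) ⇒ √(1−ρ_J²) = sin(π/127) = 0.0247344.
So ω* = 2/1.0247344 = 1.951725 (Young).
[ρ_SOR] ω* − 1 = 0.951725.

ω* = 1.951725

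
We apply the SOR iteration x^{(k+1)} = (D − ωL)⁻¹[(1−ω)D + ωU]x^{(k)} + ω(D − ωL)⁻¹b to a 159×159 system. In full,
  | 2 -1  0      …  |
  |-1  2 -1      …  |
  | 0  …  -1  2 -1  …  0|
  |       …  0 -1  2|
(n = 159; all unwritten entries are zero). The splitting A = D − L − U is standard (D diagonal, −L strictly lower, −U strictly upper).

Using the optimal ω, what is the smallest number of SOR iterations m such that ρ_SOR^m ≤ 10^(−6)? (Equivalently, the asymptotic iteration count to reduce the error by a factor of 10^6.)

m = 352

n=159: λ(B_J) = 1 − λ(A)/2 = cos(kπ/160); k=1 gives ρ_J = 0.9998072.
√(1−ρ_J²) simplifies to sin(π/160) = 0.0196337.
Young: ω* = 2/(1+√(1−ρ_J²)) = 2/(1+0.0196337) = 2/1.0196337 = 1.9614887.
ρ_SOR = ω* − 1 ≈ 0.9614887.
6·ln10 = 13.8155; −ln(0.9614887) = 0.0392725; m = ⌈13.8155/0.0392725⌉ = ⌈351.786⌉ = 352.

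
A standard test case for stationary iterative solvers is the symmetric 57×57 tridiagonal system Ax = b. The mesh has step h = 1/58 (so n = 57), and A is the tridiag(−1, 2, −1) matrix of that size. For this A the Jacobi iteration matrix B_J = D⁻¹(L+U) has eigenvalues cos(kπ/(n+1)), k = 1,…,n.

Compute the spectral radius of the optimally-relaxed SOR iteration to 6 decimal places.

ρ_SOR = 0.897283

spectrum of D⁻¹(L+U) = {cos(kπ/58) : 1≤k≤57}; ρ_J = cos(π/58) = 0.998533.
1 − cos²(π/58) = sin²(π/58) ⇒ √(1−ρ_J²) = sin(π/58) = 0.0541389.
Young: ω* = 2/(1+√(1−ρ_J²)) = 2/(1+0.0541389) = 2/1.0541389 = 1.897283.
and ρ(B_{ω*}) = 1.897283 − 1 = 0.897283.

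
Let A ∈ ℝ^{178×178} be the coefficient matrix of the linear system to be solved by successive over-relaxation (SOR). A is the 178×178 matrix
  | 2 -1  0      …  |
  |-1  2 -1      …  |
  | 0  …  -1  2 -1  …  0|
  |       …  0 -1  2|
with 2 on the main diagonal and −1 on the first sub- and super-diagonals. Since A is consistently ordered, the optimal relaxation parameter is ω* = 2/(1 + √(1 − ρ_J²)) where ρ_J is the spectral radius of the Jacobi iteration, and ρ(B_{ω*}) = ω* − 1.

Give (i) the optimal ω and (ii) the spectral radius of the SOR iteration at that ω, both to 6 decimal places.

ω* = 1.965506, ρ_SOR = 0.965506

n=178: λ(B_J) = 1 − λ(A)/2 = cos(kπ/179); k=1 gives ρ_J = 0.999846.
√(1−ρ_J²) = |sin(π/179)| = 0.0175499
ω* = 2 / (1 + 0.0175499) = 2 / 1.0175499 ≈ 1.965506.
and ρ(B_{ω*}) = 1.965506 − 1 = 0.965506.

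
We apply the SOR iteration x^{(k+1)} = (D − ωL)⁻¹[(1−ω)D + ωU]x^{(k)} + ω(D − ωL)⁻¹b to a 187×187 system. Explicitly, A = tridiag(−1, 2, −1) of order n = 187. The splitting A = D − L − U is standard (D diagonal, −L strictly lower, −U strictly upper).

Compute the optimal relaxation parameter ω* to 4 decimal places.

ω* = 1.9671

ρ_J = max_k |cos(kπ/188)| = cos(π/188) = 0.9999
√(1−ρ_J²) = |sin(π/188)| = 0.01671
Then 2/(1+√(1−ρ_J²)) = 2/(1+0.01671); ω* = 2/1.01671 = 1.9671.
Hence ρ(B_{ω*}) = 1.9671 − 1 = 0.9671.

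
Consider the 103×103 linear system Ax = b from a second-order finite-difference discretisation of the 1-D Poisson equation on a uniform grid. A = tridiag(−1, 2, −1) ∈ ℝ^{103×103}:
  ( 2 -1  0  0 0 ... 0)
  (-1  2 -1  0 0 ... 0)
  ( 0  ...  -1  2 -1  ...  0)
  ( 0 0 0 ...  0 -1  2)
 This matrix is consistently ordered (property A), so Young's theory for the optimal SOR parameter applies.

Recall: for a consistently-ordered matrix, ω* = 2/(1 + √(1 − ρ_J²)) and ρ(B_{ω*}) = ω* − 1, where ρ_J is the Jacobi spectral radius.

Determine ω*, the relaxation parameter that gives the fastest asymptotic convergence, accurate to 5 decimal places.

ρ_J = max_k |cos(kπ/104)| = cos(π/104) = 0.99954
√(1 − cos²(π/104)) = sin(π/104) ≈ 0.030203.
So ω* = 2/1.030203 = 1.94136 (Young).
ρ_SOR = ω* − 1 = 1.94136 − 1 = 0.94136.

ω* = 1.94136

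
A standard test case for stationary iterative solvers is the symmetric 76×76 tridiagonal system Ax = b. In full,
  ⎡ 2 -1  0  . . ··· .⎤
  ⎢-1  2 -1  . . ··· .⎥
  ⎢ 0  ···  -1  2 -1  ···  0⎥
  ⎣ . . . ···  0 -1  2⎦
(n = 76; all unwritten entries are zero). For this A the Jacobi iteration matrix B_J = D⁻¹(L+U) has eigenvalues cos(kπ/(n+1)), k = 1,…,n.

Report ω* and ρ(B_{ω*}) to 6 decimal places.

spectrum of D⁻¹(L+U) = {cos(kπ/77) : 1≤k≤76}; ρ_J = cos(π/77) = 0.999168.
√(1−ρ_J²) simplifies to sin(π/77) = 0.0407886.
Then 2/(1+√(1−ρ_J²)) = 2/(1+0.0407886); ω* = 2/1.0407886 = 1.921620.
and ρ(B_{ω*}) = 1.921620 − 1 = 0.921620.

ω* = 1.921620, ρ_SOR = 0.921620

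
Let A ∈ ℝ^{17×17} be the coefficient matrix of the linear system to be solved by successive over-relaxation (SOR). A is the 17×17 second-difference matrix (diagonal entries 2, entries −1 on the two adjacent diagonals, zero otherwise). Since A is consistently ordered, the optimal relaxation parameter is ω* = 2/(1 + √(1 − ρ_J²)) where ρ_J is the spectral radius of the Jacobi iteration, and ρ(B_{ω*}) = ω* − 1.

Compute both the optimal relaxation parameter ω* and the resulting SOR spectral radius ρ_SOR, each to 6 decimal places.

ρ_J = max_k |cos(kπ/18)| = cos(π/18) = 0.984808
√(1 − cos²(π/18)) = sin(π/18) ≈ 0.1736482.
So ω* = 2/1.1736482 = 1.704088 (Young).
[ρ_SOR] ω* − 1 = 0.704088.

ω* = 1.704088, ρ_SOR = 0.704088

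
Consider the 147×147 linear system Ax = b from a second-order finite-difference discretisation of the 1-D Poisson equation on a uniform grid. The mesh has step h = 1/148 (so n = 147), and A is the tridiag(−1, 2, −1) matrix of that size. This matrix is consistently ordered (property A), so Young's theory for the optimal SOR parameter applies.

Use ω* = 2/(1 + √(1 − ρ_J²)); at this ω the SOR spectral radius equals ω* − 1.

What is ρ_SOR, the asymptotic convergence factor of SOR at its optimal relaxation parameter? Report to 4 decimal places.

½·tridiag(1,0,1) at n=147: λ_k = cos(kπ/148); max |λ| at k=1 ⇒ ρ_J = cos(π/148) ≈ 0.9998.
√(1−ρ_J²) = |sin(π/148)| = 0.02123
Young: ω* = 2/(1+√(1−ρ_J²)) = 2/(1+0.02123) = 2/1.02123 = 1.9584.
ρ_SOR = ω* − 1 = 1.9584 − 1 = 0.9584.

ρ_SOR = 0.9584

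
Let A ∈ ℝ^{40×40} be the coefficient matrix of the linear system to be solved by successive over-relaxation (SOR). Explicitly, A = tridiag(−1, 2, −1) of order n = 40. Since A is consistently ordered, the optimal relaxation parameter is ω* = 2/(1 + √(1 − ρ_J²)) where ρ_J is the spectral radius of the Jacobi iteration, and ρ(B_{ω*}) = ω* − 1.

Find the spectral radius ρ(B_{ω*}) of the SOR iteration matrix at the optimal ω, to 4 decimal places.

spectrum of D⁻¹(L+U) = {cos(kπ/41) : 1≤k≤40}; ρ_J = cos(π/41) = 0.9971.
1 − cos²(π/41) = sin²(π/41) ⇒ √(1−ρ_J²) = sin(π/41) = 0.07655.
Then 2/(1+√(1−ρ_J²)) = 2/(1+0.07655); ω* = 2/1.07655 = 1.8578.
ρ(B_{ω*}) = ω*−1 = 0.8578

ρ_SOR = 0.8578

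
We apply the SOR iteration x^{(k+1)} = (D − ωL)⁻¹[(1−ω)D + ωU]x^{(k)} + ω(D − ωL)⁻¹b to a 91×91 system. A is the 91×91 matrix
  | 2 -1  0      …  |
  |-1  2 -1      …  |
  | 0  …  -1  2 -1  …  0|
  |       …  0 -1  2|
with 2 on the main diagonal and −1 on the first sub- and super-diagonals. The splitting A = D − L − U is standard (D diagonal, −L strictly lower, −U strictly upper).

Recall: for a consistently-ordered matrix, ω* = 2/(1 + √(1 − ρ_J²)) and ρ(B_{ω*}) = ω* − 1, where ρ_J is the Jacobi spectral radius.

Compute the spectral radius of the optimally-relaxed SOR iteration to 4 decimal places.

ρ_SOR = 0.9340

ρ_J = max_k |cos(kπ/92)| = cos(π/92) = 0.9994
√(1 − cos²(π/92)) = sin(π/92) ≈ 0.03414.
So ω* = 2/1.03414 = 1.9340 (Young).
ρ(B_{ω*}) = ω*−1 = 0.9340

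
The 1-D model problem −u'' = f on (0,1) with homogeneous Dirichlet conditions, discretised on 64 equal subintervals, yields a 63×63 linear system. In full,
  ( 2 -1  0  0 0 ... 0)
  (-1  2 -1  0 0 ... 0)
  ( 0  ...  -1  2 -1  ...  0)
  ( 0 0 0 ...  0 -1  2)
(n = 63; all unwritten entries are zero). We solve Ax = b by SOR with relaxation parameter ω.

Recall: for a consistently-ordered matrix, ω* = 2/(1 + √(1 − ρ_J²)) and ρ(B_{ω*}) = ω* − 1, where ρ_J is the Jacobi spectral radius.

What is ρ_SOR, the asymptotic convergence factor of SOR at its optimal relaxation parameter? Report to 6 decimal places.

B_J for the 63×63 system has eigenvalues cos(kπ/64); ρ_J = cos(π/64) = 0.998795.
1 − cos²(π/64) = sin²(π/64) ⇒ √(1−ρ_J²) = sin(π/64) = 0.0490677.
ω* = 2 / (1 + 0.0490677) = 2 / 1.0490677 ≈ 1.906455.
ρ(B_{ω*}) = ω*−1 = 0.906455

ρ_SOR = 0.906455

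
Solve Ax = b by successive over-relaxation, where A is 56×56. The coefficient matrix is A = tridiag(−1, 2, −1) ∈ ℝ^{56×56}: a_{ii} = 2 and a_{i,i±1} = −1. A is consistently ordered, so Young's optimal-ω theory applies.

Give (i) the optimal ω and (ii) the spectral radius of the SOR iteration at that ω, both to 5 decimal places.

ω* = 1.89558, ρ_SOR = 0.89558

ρ_J = max_k |cos(kπ/57)| = cos(π/57) = 0.99848
√(1−ρ_J²) simplifies to sin(π/57) = 0.055088.
ω* = 2/(1 + 0.055088) = 2/1.055088 = 1.89558.
ρ_SOR = ω* − 1 ≈ 0.89558.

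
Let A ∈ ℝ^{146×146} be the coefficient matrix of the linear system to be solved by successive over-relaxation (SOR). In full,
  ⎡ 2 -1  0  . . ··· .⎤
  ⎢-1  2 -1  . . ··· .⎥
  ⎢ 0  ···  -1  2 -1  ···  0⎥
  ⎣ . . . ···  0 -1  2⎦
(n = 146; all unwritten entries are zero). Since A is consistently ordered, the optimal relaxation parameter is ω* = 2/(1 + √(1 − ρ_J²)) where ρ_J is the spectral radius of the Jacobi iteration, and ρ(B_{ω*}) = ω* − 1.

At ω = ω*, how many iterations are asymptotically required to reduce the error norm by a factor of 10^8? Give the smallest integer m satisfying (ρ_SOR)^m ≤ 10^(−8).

½·tridiag(1,0,1) at n=146: λ_k = cos(kπ/147); max |λ| at k=1 ⇒ ρ_J = cos(π/147) ≈ 0.9997716.
√(1−ρ_J²) = |sin(π/147)| = 0.0213698
ω* = 2 / (1 + 0.0213698) = 2 / 1.0213698 ≈ 1.9581546.
At ω = 1.9581546 every |λ(B_ω)| = ω−1, so ρ_SOR = 0.9581546.
Need (0.9581546)^m ≤ 10^(−8): m ≥ 8·ln10/|ln 0.9581546| = 18.4207/0.0427461 = 430.933 ⇒ m = 431.

m = 431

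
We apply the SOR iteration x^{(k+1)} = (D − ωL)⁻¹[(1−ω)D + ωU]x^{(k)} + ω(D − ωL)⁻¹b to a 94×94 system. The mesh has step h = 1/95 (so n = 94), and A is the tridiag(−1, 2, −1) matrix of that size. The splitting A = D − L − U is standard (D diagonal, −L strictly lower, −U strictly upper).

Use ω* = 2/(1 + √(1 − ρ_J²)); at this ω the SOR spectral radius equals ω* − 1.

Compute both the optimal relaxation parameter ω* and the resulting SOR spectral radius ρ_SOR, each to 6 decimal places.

With n=94, ρ(Jacobi) = cos(π/95) = 0.999453.
1 − cos²(π/95) = sin²(π/95) ⇒ √(1−ρ_J²) = sin(π/95) = 0.0330634.
ω* = 2/(1+0.0330634) = 1.935990
Hence ρ(B_{ω*}) = 1.935990 − 1 = 0.935990.

ω* = 1.935990, ρ_SOR = 0.935990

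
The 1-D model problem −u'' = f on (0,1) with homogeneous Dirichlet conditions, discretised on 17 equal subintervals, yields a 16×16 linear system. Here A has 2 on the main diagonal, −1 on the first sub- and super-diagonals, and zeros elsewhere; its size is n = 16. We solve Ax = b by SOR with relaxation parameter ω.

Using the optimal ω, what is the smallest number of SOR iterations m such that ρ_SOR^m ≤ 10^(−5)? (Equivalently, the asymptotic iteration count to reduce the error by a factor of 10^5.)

B_J for the 16×16 system has eigenvalues cos(kπ/17); ρ_J = cos(π/17) = 0.9829731.
1 − cos²(π/17) = sin²(π/17) ⇒ √(1−ρ_J²) = sin(π/17) = 0.1837495.
[ω*] 2 ÷ (1 + 0.1837495) = 2 ÷ 1.1837495 = 1.6895466.
and ρ(B_{ω*}) = 1.6895466 − 1 = 0.6895466.
5·ln10 = 11.5129; −ln(0.6895466) = 0.371721; m = ⌈11.5129/0.371721⌉ = ⌈30.972⌉ = 31.

m = 31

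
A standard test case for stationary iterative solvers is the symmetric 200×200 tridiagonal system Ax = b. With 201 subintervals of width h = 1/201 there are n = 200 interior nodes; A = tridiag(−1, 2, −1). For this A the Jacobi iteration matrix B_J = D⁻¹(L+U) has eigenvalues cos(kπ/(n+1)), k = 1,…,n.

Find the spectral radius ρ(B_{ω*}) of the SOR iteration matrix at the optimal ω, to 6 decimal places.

ρ_SOR = 0.969223

B_J for the 200×200 system has eigenvalues cos(kπ/201); ρ_J = cos(π/201) = 0.999878.
√(1−ρ_J²) = |sin(π/201)| = 0.0156292
[ω*] 2 ÷ (1 + 0.0156292) = 2 ÷ 1.0156292 = 1.969223.
and ρ(B_{ω*}) = 1.969223 − 1 = 0.969223.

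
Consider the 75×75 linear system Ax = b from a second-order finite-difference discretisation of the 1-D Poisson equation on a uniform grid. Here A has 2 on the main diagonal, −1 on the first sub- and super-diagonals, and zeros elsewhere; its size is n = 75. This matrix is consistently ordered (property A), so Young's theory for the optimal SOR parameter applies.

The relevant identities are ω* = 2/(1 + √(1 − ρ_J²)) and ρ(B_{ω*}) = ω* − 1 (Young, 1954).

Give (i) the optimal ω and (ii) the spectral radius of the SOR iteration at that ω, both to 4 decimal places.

ω* = 1.9206, ρ_SOR = 0.9206

spectrum of D⁻¹(L+U) = {cos(kπ/76) : 1≤k≤75}; ρ_J = cos(π/76) = 0.9991.
√(1 − cos²(π/76)) = sin(π/76) ≈ 0.04132.
[ω*] 2 ÷ (1 + 0.04132) = 2 ÷ 1.04132 = 1.9206.
and ρ(B_{ω*}) = 1.9206 − 1 = 0.9206.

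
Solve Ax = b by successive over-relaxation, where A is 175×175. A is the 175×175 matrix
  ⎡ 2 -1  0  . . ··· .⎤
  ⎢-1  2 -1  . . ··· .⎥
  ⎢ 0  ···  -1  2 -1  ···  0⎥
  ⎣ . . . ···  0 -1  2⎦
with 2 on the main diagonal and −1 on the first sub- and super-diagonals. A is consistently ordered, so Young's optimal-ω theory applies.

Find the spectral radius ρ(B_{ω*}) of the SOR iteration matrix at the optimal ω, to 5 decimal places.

n=175: λ(B_J) = 1 − λ(A)/2 = cos(kπ/176); k=1 gives ρ_J = 0.99984.
√(1−ρ_J²) simplifies to sin(π/176) = 0.017849.
Young: ω* = 2/(1+√(1−ρ_J²)) = 2/(1+0.017849) = 2/1.017849 = 1.96493.
ρ_SOR = ω* − 1 ≈ 0.96493.

ρ_SOR = 0.96493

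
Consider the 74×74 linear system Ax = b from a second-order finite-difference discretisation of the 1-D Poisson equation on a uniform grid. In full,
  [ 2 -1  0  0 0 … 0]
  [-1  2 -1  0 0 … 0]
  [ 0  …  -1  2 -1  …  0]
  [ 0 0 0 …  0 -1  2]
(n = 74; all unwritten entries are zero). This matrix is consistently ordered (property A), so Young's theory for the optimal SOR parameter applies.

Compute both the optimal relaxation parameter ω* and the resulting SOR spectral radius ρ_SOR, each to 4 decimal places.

ω* = 1.9196, ρ_SOR = 0.9196

½·tridiag(1,0,1) at n=74: λ_k = cos(kπ/75); max |λ| at k=1 ⇒ ρ_J = cos(π/75) ≈ 0.9991.
√(1 − cos²(π/75)) = sin(π/75) ≈ 0.04188.
Young: ω* = 2/(1+√(1−ρ_J²)) = 2/(1+0.04188) = 2/1.04188 = 1.9196.
[ρ_SOR] ω* − 1 = 0.9196.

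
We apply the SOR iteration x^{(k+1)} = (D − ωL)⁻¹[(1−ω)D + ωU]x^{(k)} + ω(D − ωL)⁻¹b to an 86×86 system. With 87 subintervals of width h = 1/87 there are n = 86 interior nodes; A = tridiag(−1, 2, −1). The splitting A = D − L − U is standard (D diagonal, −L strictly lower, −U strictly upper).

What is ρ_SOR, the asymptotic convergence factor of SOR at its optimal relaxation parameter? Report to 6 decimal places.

ρ_SOR = 0.930311

n=86: λ(B_J) = 1 − λ(A)/2 = cos(kπ/87); k=1 gives ρ_J = 0.999348.
1 − cos²(π/87) = sin²(π/87) ⇒ √(1−ρ_J²) = sin(π/87) = 0.0361024.
ω* = 2/(1+0.0361024) = 1.930311
ρ_SOR = ω* − 1 ≈ 0.930311.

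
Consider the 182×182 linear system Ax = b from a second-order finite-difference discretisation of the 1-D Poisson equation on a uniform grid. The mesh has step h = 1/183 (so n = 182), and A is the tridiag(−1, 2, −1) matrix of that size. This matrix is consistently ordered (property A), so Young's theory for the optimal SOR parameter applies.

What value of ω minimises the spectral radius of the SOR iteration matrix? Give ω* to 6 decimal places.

ω* = 1.966247

ρ_J = max_k |cos(kπ/183)| = cos(π/183) = 0.999853
√(1−ρ_J²) simplifies to sin(π/183) = 0.0171663.
ω* = 2/(1+0.0171663) = 1.966247
At ω = 1.966247 every |λ(B_ω)| = ω−1, so ρ_SOR = 0.966247.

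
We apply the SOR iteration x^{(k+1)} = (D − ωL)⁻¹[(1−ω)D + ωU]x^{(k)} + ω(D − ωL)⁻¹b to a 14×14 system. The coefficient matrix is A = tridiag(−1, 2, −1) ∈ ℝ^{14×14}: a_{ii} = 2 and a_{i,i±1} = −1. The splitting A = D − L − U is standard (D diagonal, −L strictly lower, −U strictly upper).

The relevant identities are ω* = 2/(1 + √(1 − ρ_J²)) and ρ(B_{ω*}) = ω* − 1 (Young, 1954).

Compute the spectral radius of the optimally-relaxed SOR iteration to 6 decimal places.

ρ_SOR = 0.655750

[ρ_J] n=14: ρ(B_J) = cos(π/(n+1)) = cos(π/15) = 0.978148.
√(1−ρ_J²) = |sin(π/15)| = 0.2079117
Young: ω* = 2/(1+√(1−ρ_J²)) = 2/(1+0.2079117) = 2/1.2079117 = 1.655750.
[ρ_SOR] ω* − 1 = 0.655750.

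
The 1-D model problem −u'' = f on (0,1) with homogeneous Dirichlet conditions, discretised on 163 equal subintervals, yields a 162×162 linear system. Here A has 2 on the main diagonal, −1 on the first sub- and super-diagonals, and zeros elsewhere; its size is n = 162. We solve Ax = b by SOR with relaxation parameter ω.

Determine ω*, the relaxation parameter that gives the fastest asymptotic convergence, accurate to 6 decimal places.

ρ_J = max_k |cos(kπ/163)| = cos(π/163) = 0.999814
1 − cos²(π/163) = sin²(π/163) ⇒ √(1−ρ_J²) = sin(π/163) = 0.0192724.
So ω* = 2/1.0192724 = 1.962184 (Young).
ρ(B_{ω*}) = ω*−1 = 0.962184

ω* = 1.962184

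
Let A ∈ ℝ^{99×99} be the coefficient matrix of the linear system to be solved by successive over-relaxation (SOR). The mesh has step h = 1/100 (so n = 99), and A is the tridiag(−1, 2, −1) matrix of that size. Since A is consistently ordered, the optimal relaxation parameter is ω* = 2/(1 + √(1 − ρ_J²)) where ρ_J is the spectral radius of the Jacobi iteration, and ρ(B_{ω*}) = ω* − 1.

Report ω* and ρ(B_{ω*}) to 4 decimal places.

n=99: λ(B_J) = 1 − λ(A)/2 = cos(kπ/100); k=1 gives ρ_J = 0.9995.
√(1 − cos²(π/100)) = sin(π/100) ≈ 0.03141.
[ω*] 2 ÷ (1 + 0.03141) = 2 ÷ 1.03141 = 1.9391.
ρ_SOR = ω* − 1 = 1.9391 − 1 = 0.9391.

ω* = 1.9391, ρ_SOR = 0.9391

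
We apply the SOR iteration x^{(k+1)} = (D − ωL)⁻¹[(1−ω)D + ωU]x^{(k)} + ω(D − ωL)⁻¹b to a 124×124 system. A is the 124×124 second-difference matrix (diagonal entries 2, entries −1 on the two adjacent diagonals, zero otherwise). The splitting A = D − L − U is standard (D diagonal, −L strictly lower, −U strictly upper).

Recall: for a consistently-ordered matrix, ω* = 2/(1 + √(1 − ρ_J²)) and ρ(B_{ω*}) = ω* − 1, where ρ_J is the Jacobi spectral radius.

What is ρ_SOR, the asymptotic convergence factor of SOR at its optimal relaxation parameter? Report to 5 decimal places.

ρ_SOR = 0.95097

½·tridiag(1,0,1) at n=124: λ_k = cos(kπ/125); max |λ| at k=1 ⇒ ρ_J = cos(π/125) ≈ 0.99968.
1 − cos²(π/125) = sin²(π/125) ⇒ √(1−ρ_J²) = sin(π/125) = 0.025130.
[ω*] 2 ÷ (1 + 0.025130) = 2 ÷ 1.025130 = 1.95097.
ρ(B_{ω*}) = ω*−1 = 0.95097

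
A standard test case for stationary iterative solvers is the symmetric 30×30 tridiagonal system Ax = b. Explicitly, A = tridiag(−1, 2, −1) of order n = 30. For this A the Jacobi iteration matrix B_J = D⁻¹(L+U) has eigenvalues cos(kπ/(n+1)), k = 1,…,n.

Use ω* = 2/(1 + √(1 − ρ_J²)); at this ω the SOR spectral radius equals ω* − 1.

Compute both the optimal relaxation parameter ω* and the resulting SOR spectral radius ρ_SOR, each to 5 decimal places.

spectrum of D⁻¹(L+U) = {cos(kπ/31) : 1≤k≤30}; ρ_J = cos(π/31) = 0.99487.
root = sin(π/31) = 0.101168  (since 1−cos² = sin²).
[ω*] 2 ÷ (1 + 0.101168) = 2 ÷ 1.101168 = 1.81625.
and ρ(B_{ω*}) = 1.81625 − 1 = 0.81625.

ω* = 1.81625, ρ_SOR = 0.81625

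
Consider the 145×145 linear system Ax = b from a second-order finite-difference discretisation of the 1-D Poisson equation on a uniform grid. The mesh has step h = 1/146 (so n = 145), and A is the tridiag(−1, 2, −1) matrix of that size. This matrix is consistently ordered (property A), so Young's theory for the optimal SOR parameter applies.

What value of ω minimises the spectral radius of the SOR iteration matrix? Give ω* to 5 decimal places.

ω* = 1.95787

B_J for the 145×145 system has eigenvalues cos(kπ/146); ρ_J = cos(π/146) = 0.99977.
√(1−ρ_J²) = |sin(π/146)| = 0.021516
Then 2/(1+√(1−ρ_J²)) = 2/(1+0.021516); ω* = 2/1.021516 = 1.95787.
and ρ(B_{ω*}) = 1.95787 − 1 = 0.95787.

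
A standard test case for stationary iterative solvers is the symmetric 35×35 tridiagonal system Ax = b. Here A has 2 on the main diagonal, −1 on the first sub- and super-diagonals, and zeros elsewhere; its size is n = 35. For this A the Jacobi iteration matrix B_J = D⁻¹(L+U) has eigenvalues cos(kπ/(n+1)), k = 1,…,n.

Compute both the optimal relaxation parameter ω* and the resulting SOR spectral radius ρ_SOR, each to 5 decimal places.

ω* = 1.83966, ρ_SOR = 0.83966

n=35: λ(B_J) = 1 − λ(A)/2 = cos(kπ/36); k=1 gives ρ_J = 0.99619.
√(1−ρ_J²) simplifies to sin(π/36) = 0.087156.
[ω*] 2 ÷ (1 + 0.087156) = 2 ÷ 1.087156 = 1.83966.
[ρ_SOR] ω* − 1 = 0.83966.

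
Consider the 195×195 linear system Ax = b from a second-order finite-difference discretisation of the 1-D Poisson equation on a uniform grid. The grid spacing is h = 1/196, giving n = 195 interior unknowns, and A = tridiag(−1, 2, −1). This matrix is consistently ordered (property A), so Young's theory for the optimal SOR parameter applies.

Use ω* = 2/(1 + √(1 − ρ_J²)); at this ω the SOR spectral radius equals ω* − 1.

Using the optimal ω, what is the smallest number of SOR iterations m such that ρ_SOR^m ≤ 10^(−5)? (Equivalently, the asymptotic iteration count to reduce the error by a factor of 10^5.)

[ρ_J] n=195: ρ(B_J) = cos(π/(n+1)) = cos(π/196) = 0.9998715.
1 − cos²(π/196) = sin²(π/196) ⇒ √(1−ρ_J²) = sin(π/196) = 0.0160278.
ω* = 2 / (1 + 0.0160278) = 2 / 1.0160278 ≈ 1.9684501.
[ρ_SOR] ω* − 1 = 0.9684501.
(0.9684501)^m ≤ 10^{−5}  ⇒  m·ln(0.9684501) ≤ −5·ln10  ⇒  m ≥ 359.124  ⇒  m = 360

m = 360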